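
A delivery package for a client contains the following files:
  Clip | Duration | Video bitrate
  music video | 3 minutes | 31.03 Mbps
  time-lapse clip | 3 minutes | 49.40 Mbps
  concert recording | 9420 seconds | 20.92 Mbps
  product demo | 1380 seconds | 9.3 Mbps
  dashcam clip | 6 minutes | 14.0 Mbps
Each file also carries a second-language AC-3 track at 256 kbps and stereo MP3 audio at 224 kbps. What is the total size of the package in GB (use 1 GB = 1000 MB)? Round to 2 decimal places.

Audio total: 256 + 224 = 480 kbps = 0.480 Mbps.
music video: 31.510 Mbps × 180 s = 5671.8 Mb
time-lapse clip: 49.880 Mbps × 180 s = 8978.4 Mb
concert recording: 21.400 Mbps × 9420 s = 201588.0 Mb
product demo: 9.780 Mbps × 1380 s = 13496.4 Mb
dashcam clip: 14.480 Mbps × 360 s = 5212.8 Mb
Total: 234947.4 Mb = 29368.4 MB.
= 29.37 GB.

29.37 GB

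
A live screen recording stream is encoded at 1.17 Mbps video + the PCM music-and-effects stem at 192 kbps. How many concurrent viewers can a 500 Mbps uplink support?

Audio: 192 kbps = 0.192 Mbps.
Per-viewer media rate: 1.362 Mbps.
500 Mbps = 500.0 Mbps; 500.0 / 1.362 = 367.11 → 367 viewers.

367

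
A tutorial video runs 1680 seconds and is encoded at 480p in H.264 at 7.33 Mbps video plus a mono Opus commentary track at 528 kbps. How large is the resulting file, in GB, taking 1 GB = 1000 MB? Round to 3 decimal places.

Audio: 528 kbps = 0.528 Mbps.
Total bitrate: 7.33 + 0.528 = 7.858 Mbps.
Stream data: 7.858 Mbps × 1680 s = 13201.4 Mb.
13,201 Mb ÷ 8 = 1,650 MB → 1.650 GB.

1.650 GB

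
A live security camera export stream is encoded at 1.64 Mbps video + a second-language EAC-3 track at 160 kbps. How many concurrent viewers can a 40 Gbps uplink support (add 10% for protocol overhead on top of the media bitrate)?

Audio: 160 kbps = 0.160 Mbps.
Per-viewer media rate: 1.800 Mbps.
On the wire with 10% overhead: 1.980 Mbps.
40 Gbps = 40,000 Mbps; 40,000 / 1.980 = 20202.02 → 20202 viewers.

20202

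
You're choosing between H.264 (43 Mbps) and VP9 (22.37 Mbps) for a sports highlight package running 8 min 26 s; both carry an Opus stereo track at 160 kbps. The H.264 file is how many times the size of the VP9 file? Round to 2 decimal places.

8 min 26 s = 506 s
Audio: 160 kbps = 0.160 Mbps.
H.264: 43.160 Mbps × 506 s = 21839.0 Mb = 2.730 GB.
VP9: 22.530 Mbps × 506 s = 11400.2 Mb = 1.425 GB.
Ratio: 2.730 / 1.425 = 1.916.

1.92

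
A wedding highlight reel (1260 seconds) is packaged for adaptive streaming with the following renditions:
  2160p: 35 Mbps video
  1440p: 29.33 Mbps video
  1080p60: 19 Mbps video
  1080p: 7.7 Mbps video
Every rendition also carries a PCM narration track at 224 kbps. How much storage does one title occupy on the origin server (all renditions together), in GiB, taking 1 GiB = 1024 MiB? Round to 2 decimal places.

13.48 GiB

Audio: 224 kbps = 0.224 Mbps.
Sum of rendition bitrates: (35+0.224) + (29.33+0.224) + (19+0.224) + (7.7+0.224) = 91.926 Mbps.
× 1260 s = 115,827 Mb = 14,478 MB = 13.48 GiB.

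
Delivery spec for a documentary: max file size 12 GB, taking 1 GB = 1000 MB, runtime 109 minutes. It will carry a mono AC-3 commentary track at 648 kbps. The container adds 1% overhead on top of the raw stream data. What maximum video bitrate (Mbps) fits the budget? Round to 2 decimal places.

13.89 Mbps

Budget: 12 GB = 96000.0 Mb.
Stream payload after overhead: 96000.0 / 1.01 = 95049.5 Mb.
109 min = 6540 s
Total bitrate budget: 95049.5 Mb / 6540 s = 14.534 Mbps.
Audio: 648 kbps = 0.648 Mbps.
Video: 14.534 − 0.648 = 13.886 Mbps.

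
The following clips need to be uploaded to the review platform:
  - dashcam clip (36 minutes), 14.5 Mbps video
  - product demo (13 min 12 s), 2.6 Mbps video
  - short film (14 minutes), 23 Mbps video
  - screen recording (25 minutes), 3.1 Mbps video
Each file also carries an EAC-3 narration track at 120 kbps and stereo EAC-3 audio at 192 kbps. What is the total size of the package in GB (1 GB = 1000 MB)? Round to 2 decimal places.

7.38 GB

Audio total: 120 + 192 = 312 kbps = 0.312 Mbps.
dashcam clip: 14.812 Mbps × 2160 s = 31993.9 Mb
product demo: 2.912 Mbps × 792 s = 2306.3 Mb
short film: 23.312 Mbps × 840 s = 19582.1 Mb
screen recording: 3.412 Mbps × 1500 s = 5118.0 Mb
Total: 59000.3 Mb = 7375.0 MB.
= 7.375 GB.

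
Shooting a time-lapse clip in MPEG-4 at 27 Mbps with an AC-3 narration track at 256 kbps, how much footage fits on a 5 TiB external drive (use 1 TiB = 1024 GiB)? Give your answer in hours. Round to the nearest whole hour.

Audio: 256 kbps = 0.256 Mbps.
Total bitrate: 27 + 0.256 = 27.256 Mbps.
Capacity: 5 TiB = 43,980,465 Mb.
Recording time: 43,980,465 / 27.256 = 1,613,607 s ≈ 448 hours.

448 hours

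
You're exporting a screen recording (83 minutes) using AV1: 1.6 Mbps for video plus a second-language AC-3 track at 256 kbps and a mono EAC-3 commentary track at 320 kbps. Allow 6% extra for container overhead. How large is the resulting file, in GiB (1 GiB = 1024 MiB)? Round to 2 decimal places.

1.34 GiB

83 min = 4980 s
Audio total: 256 + 320 = 576 kbps = 0.576 Mbps.
Total bitrate: 1.6 + 0.576 = 2.176 Mbps.
Stream data: 2.176 Mbps × 4980 s = 10836.5 Mb.
With 6% container overhead: ×1.06.
11,487 Mb = 1,435,833,600 bytes ÷ 1,073,741,824 = 1.337 GiB.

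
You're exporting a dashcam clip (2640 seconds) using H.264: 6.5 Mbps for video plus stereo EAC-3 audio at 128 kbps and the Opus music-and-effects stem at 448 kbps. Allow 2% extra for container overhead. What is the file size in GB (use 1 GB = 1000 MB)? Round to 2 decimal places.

Audio total: 128 + 448 = 576 kbps = 0.576 Mbps.
Total bitrate: 6.5 + 0.576 = 7.076 Mbps.
Stream data: 7.076 Mbps × 2640 s = 18680.6 Mb.
With 2% container overhead: ×1.02.
19,054 Mb ÷ 8 = 2,382 MB → 2.382 GB.

2.38 GB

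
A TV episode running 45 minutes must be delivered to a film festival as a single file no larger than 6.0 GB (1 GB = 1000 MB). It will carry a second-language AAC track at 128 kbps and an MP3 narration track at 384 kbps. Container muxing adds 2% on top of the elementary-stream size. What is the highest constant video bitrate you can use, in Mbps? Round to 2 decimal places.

16.92 Mbps

Budget: 6.0 GB = 48000.0 Mb.
Stream payload after overhead: 48000.0 / 1.02 = 47058.8 Mb.
45 min = 2700 s
Total bitrate budget: 47058.8 Mb / 2700 s = 17.429 Mbps.
Audio total: 128 + 384 = 512 kbps = 0.512 Mbps.
Video: 17.429 − 0.512 = 16.917 Mbps.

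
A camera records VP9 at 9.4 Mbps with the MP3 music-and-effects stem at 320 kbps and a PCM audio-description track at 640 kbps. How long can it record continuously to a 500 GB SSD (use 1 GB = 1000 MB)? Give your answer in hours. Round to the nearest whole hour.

Audio total: 320 + 640 = 960 kbps = 0.960 Mbps.
Total bitrate: 9.4 + 0.960 = 10.360 Mbps.
Capacity: 500 GB = 4,000,000 Mb.
Recording time: 4,000,000 / 10.360 = 386,100 s ≈ 107 hours.

107 hours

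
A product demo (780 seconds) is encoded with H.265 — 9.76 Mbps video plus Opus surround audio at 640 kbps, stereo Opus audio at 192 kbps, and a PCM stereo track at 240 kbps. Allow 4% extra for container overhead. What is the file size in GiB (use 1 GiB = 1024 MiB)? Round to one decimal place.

1.0 GiB

Audio total: 640 + 192 + 240 = 1072 kbps = 1.072 Mbps.
Total bitrate: 9.76 + 1.072 = 10.832 Mbps.
Stream data: 10.832 Mbps × 780 s = 8449.0 Mb.
With 4% container overhead: ×1.04.
8,787 Mb = 1,098,364,800 bytes ÷ 1,073,741,824 = 1.023 GiB.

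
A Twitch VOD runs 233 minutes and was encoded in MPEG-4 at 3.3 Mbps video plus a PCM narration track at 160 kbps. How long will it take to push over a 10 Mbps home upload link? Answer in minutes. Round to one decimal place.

233 min = 13980 s
Audio: 160 kbps = 0.160 Mbps.
Total bitrate: 3.460 Mbps.
File: 3.460 Mbps × 13980 s = 48370.8 Mb.
At 10 Mbps: 48370.8 / 10 = 4837.1 s ≈ 80.6 minutes.

80.6 minutes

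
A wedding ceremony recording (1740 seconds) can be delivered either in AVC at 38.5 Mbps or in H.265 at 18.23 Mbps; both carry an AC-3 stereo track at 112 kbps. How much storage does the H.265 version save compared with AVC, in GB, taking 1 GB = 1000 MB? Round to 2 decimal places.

4.41 GB

Audio: 112 kbps = 0.112 Mbps.
AVC: 38.612 Mbps × 1740 s = 67184.9 Mb = 8.398 GB.
H.265: 18.342 Mbps × 1740 s = 31915.1 Mb = 3.989 GB.
Saving: 8.398 − 3.989 = 4.409 GB.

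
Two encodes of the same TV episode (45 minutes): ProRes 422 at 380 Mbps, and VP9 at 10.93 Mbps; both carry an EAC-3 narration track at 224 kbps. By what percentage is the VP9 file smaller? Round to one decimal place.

97.1%

45 min = 2700 s
Audio: 224 kbps = 0.224 Mbps.
ProRes 422: 380.224 Mbps × 2700 s = 1026604.8 Mb = 119.513 GiB.
VP9: 11.154 Mbps × 2700 s = 30115.8 Mb = 3.506 GiB.
Reduction: (1 − 3.506/119.513) × 100 = 97.07%.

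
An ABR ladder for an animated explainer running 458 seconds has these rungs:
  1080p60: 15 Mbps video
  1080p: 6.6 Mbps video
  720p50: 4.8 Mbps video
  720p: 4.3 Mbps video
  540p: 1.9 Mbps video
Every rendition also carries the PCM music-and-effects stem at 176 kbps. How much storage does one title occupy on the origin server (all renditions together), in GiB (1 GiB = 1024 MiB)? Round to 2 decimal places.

1.79 GiB

Audio: 176 kbps = 0.176 Mbps.
Sum of rendition bitrates: (15+0.176) + (6.6+0.176) + (4.8+0.176) + (4.3+0.176) + (1.9+0.176) = 33.480 Mbps.
× 458 s = 15,334 Mb = 1,917 MB = 1.785 GiB.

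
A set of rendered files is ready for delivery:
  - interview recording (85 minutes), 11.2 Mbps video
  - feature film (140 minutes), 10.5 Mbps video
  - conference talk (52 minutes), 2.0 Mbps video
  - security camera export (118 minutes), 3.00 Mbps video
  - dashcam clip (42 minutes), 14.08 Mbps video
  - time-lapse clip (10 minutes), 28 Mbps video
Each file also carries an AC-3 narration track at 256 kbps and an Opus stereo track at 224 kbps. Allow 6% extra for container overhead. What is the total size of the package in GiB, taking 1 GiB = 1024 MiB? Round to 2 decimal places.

Audio total: 256 + 224 = 480 kbps = 0.480 Mbps.
interview recording: 11.680 Mbps × 5100 s × 1.06 = 63142.1 Mb
feature film: 10.980 Mbps × 8400 s × 1.06 = 97765.9 Mb
conference talk: 2.480 Mbps × 3120 s × 1.06 = 8201.9 Mb
security camera export: 3.480 Mbps × 7080 s × 1.06 = 26116.7 Mb
dashcam clip: 14.560 Mbps × 2520 s × 1.06 = 38892.7 Mb
time-lapse clip: 28.480 Mbps × 600 s × 1.06 = 18113.3 Mb
Total: 252232.5 Mb = 31529.1 MB.
= 29.36 GiB.

29.36 GiB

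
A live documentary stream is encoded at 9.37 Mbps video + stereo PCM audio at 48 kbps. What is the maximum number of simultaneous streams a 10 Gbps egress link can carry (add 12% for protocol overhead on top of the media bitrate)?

Audio: 48 kbps = 0.048 Mbps.
Per-viewer media rate: 9.418 Mbps.
On the wire with 12% overhead: 10.548 Mbps.
10 Gbps = 10,000 Mbps; 10,000 / 10.548 = 948.03 → 948 viewers.

948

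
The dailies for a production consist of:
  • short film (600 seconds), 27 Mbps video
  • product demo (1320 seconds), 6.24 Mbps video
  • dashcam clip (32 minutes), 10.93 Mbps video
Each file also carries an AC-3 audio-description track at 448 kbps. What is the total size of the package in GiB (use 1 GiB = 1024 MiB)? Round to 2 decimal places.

5.49 GiB

Audio: 448 kbps = 0.448 Mbps.
short film: 27.448 Mbps × 600 s = 16468.8 Mb
product demo: 6.688 Mbps × 1320 s = 8828.2 Mb
dashcam clip: 11.378 Mbps × 1920 s = 21845.8 Mb
Total: 47142.7 Mb = 5892.8 MB.
= 5.488 GiB.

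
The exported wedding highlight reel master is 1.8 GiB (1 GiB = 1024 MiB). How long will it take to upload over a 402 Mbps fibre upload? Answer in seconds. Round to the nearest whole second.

File: 1.8 GiB = 15461.9 Mb.
At 402 Mbps: 15461.9 / 402 = 38.5 s ≈ 38.5 seconds.

38 seconds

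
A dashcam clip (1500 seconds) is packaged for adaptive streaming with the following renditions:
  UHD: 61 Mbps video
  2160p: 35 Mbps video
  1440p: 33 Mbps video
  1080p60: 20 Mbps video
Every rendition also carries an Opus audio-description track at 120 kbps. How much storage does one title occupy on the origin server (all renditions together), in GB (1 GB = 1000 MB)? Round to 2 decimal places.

Audio: 120 kbps = 0.120 Mbps.
Sum of rendition bitrates: (61+0.120) + (35+0.120) + (33+0.120) + (20+0.120) = 149.480 Mbps.
× 1500 s = 224,220 Mb = 28,028 MB = 28.03 GB.

28.03 GB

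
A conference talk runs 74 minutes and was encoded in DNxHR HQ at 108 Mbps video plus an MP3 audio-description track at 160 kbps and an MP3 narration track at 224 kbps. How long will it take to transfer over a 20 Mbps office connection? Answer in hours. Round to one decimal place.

6.7 hours

74 min = 4440 s
Audio total: 160 + 224 = 384 kbps = 0.384 Mbps.
Total bitrate: 108.384 Mbps.
File: 108.384 Mbps × 4440 s = 481225.0 Mb.
At 20 Mbps: 481225.0 / 20 = 24061.2 s ≈ 6.68 hours.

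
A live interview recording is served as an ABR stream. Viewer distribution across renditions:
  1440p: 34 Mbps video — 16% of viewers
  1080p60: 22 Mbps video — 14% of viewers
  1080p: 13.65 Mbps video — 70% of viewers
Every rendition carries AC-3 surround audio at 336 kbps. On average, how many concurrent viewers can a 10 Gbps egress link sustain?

543

Audio: 336 kbps = 0.336 Mbps.
Average per-viewer bitrate: 0.16×34.336 + 0.14×22.336 + 0.70×13.986 = 18.411 Mbps.
10 Gbps = 10,000 Mbps; 10,000 / 18.411 = 543.15 → 543.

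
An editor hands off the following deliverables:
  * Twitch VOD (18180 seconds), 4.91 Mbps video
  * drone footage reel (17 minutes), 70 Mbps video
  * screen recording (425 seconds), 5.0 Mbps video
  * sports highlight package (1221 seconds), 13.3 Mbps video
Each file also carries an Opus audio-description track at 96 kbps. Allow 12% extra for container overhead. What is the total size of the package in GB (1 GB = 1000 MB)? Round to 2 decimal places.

25.34 GB

Audio: 96 kbps = 0.096 Mbps.
Twitch VOD: 5.006 Mbps × 18180 s × 1.12 = 101930.2 Mb
drone footage reel: 70.096 Mbps × 1020 s × 1.12 = 80077.7 Mb
screen recording: 5.096 Mbps × 425 s × 1.12 = 2425.7 Mb
sports highlight package: 13.396 Mbps × 1221 s × 1.12 = 18319.3 Mb
Total: 202752.8 Mb = 25344.1 MB.
= 25.34 GB.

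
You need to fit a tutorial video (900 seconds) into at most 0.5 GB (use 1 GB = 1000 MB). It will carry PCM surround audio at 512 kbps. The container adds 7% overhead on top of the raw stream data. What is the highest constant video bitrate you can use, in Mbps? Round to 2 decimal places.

3.64 Mbps

Budget: 0.5 GB = 4000.0 Mb.
Stream payload after overhead: 4000.0 / 1.07 = 3738.3 Mb.
Total bitrate budget: 3738.3 Mb / 900 s = 4.154 Mbps.
Audio: 512 kbps = 0.512 Mbps.
Video: 4.154 − 0.512 = 3.642 Mbps.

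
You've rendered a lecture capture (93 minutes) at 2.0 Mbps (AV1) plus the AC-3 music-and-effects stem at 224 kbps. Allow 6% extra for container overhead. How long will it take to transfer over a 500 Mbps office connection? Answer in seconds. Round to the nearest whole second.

93 min = 5580 s
Audio: 224 kbps = 0.224 Mbps.
Total bitrate: 2.224 Mbps.
File: 2.224 Mbps × 5580 s = 12409.9 Mb.
With 6% container overhead: ×1.06. → 13154.5 Mb.
At 500 Mbps: 13154.5 / 500 = 26.3 s ≈ 26.3 seconds.

26 seconds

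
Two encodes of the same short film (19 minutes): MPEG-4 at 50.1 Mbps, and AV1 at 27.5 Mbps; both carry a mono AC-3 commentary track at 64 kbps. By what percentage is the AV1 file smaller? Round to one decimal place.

19 min = 1140 s
Audio: 64 kbps = 0.064 Mbps.
MPEG-4: 50.164 Mbps × 1140 s = 57187.0 Mb = 7.148 GB.
AV1: 27.564 Mbps × 1140 s = 31423.0 Mb = 3.928 GB.
Reduction: (1 − 3.928/7.148) × 100 = 45.05%.

45.1%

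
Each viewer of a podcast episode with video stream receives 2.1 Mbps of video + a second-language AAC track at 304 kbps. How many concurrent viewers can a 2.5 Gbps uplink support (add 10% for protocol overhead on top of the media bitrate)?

945

Audio: 304 kbps = 0.304 Mbps.
Per-viewer media rate: 2.404 Mbps.
On the wire with 10% overhead: 2.644 Mbps.
2.5 Gbps = 2,500 Mbps; 2,500 / 2.644 = 945.39 → 945 viewers.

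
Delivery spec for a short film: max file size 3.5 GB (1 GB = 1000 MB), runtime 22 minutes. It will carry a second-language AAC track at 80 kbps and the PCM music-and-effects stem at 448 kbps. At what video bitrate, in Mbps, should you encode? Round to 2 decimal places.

20.68 Mbps

Budget: 3.5 GB = 28000.0 Mb.
22 min = 1320 s
Total bitrate budget: 28000.0 Mb / 1320 s = 21.212 Mbps.
Audio total: 80 + 448 = 528 kbps = 0.528 Mbps.
Video: 21.212 − 0.528 = 20.684 Mbps.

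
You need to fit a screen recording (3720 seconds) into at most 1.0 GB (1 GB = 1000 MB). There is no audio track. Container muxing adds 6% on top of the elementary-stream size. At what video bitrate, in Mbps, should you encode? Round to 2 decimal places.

2.03 Mbps

Budget: 1.0 GB = 8000.0 Mb.
Stream payload after overhead: 8000.0 / 1.06 = 7547.2 Mb.
Total bitrate budget: 7547.2 Mb / 3720 s = 2.029 Mbps.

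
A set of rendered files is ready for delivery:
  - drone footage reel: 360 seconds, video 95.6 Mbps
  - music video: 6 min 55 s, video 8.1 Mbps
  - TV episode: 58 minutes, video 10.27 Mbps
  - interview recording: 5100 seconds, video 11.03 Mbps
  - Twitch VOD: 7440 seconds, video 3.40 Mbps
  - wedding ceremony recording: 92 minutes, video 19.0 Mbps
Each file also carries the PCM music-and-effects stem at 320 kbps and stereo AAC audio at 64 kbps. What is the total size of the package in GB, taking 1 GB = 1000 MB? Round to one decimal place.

Audio total: 320 + 64 = 384 kbps = 0.384 Mbps.
drone footage reel: 95.984 Mbps × 360 s = 34554.2 Mb
music video: 8.484 Mbps × 415 s = 3520.9 Mb
TV episode: 10.654 Mbps × 3480 s = 37075.9 Mb
interview recording: 11.414 Mbps × 5100 s = 58211.4 Mb
Twitch VOD: 3.784 Mbps × 7440 s = 28153.0 Mb
wedding ceremony recording: 19.384 Mbps × 5520 s = 106999.7 Mb
Total: 268515.1 Mb = 33564.4 MB.
= 33.56 GB.

33.6 GB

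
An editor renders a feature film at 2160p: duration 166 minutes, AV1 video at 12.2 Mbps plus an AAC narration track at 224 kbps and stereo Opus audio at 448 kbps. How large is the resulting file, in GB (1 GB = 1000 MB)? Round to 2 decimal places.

166 min = 9960 s
Audio total: 224 + 448 = 672 kbps = 0.672 Mbps.
Total bitrate: 12.2 + 0.672 = 12.872 Mbps.
Stream data: 12.872 Mbps × 9960 s = 128205.1 Mb.
128,205 Mb ÷ 8 = 16,026 MB → 16.03 GB.

16.03 GB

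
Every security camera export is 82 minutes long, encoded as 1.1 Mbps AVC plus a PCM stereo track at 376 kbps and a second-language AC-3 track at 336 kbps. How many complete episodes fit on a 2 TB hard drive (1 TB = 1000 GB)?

1794

82 min = 4920 s
Audio total: 376 + 336 = 712 kbps = 0.712 Mbps.
Total bitrate: 1.812 Mbps.
Per item: 1.812 Mbps × 4920 s = 8,915 Mb = 1,114 MB.
Capacity: 2 TB = 16,000,000 Mb; 1794.72 items → 1794 complete.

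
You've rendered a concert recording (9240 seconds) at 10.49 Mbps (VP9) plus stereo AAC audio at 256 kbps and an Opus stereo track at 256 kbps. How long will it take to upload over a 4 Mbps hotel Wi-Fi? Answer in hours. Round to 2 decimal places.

7.06 hours

Audio total: 256 + 256 = 512 kbps = 0.512 Mbps.
Total bitrate: 11.002 Mbps.
File: 11.002 Mbps × 9240 s = 101658.5 Mb.
At 4 Mbps: 101658.5 / 4 = 25414.6 s ≈ 7.06 hours.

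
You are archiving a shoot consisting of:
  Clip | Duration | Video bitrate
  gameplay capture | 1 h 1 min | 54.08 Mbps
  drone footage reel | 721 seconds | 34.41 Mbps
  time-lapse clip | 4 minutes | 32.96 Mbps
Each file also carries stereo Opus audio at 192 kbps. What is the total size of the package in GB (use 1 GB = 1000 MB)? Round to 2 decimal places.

28.94 GB

Audio: 192 kbps = 0.192 Mbps.
gameplay capture: 54.272 Mbps × 3660 s = 198635.5 Mb
drone footage reel: 34.602 Mbps × 721 s = 24948.0 Mb
time-lapse clip: 33.152 Mbps × 240 s = 7956.5 Mb
Total: 231540.0 Mb = 28942.5 MB.
= 28.94 GB.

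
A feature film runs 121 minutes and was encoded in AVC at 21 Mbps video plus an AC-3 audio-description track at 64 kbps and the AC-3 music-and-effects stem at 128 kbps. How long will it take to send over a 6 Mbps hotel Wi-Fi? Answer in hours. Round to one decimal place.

7.1 hours

121 min = 7260 s
Audio total: 64 + 128 = 192 kbps = 0.192 Mbps.
Total bitrate: 21.192 Mbps.
File: 21.192 Mbps × 7260 s = 153853.9 Mb.
At 6 Mbps: 153853.9 / 6 = 25642.3 s ≈ 7.12 hours.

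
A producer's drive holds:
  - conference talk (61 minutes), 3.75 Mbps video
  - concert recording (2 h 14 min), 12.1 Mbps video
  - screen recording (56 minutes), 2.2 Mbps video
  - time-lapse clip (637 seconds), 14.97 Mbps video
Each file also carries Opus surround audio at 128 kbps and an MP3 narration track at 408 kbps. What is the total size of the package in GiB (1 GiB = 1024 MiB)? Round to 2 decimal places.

Audio total: 128 + 408 = 536 kbps = 0.536 Mbps.
conference talk: 4.286 Mbps × 3660 s = 15686.8 Mb
concert recording: 12.636 Mbps × 8040 s = 101593.4 Mb
screen recording: 2.736 Mbps × 3360 s = 9193.0 Mb
time-lapse clip: 15.506 Mbps × 637 s = 9877.3 Mb
Total: 136350.5 Mb = 17043.8 MB.
= 15.87 GiB.

15.87 GiB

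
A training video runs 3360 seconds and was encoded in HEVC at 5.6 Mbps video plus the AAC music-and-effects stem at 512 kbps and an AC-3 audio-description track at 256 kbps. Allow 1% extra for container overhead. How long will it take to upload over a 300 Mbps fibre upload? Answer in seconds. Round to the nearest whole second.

Audio total: 512 + 256 = 768 kbps = 0.768 Mbps.
Total bitrate: 6.368 Mbps.
File: 6.368 Mbps × 3360 s = 21396.5 Mb.
With 1% container overhead: ×1.01. → 21610.4 Mb.
At 300 Mbps: 21610.4 / 300 = 72.0 s ≈ 72 seconds.

72 seconds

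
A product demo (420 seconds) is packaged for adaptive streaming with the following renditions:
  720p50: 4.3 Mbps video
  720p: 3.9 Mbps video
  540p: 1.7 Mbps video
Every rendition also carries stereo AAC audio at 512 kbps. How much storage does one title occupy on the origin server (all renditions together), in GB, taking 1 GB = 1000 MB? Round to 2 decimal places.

Audio: 512 kbps = 0.512 Mbps.
Sum of rendition bitrates: (4.3+0.512) + (3.9+0.512) + (1.7+0.512) = 11.436 Mbps.
× 420 s = 4,803 Mb = 600.4 MB = 0.6004 GB.

0.60 GB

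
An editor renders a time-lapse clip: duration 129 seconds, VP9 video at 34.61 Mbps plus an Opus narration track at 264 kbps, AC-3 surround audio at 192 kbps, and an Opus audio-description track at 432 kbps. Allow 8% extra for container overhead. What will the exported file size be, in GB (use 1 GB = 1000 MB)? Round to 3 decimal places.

0.618 GB

Audio total: 264 + 192 + 432 = 888 kbps = 0.888 Mbps.
Total bitrate: 34.61 + 0.888 = 35.498 Mbps.
Stream data: 35.498 Mbps × 129 s = 4579.2 Mb.
With 8% container overhead: ×1.08.
4,946 Mb ÷ 8 = 618.2 MB → 0.6182 GB.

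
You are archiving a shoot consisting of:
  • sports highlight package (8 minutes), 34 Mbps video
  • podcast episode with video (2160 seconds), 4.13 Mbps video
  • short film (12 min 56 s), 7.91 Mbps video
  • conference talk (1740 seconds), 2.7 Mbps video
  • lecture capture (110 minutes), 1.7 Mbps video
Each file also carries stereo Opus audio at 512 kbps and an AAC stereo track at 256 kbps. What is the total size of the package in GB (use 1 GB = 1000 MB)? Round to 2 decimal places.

7.04 GB

Audio total: 512 + 256 = 768 kbps = 0.768 Mbps.
sports highlight package: 34.768 Mbps × 480 s = 16688.6 Mb
podcast episode with video: 4.898 Mbps × 2160 s = 10579.7 Mb
short film: 8.678 Mbps × 776 s = 6734.1 Mb
conference talk: 3.468 Mbps × 1740 s = 6034.3 Mb
lecture capture: 2.468 Mbps × 6600 s = 16288.8 Mb
Total: 56325.6 Mb = 7040.7 MB.
= 7.041 GB.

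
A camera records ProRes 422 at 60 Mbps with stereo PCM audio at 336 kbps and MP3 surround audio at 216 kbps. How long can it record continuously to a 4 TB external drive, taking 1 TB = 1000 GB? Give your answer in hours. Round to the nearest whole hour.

Audio total: 336 + 216 = 552 kbps = 0.552 Mbps.
Total bitrate: 60 + 0.552 = 60.552 Mbps.
Capacity: 4 TB = 32,000,000 Mb.
Recording time: 32,000,000 / 60.552 = 528,471 s ≈ 147 hours.

147 hours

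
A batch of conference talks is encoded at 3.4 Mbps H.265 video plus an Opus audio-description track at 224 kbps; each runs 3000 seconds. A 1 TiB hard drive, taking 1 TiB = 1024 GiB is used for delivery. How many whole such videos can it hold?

Audio: 224 kbps = 0.224 Mbps.
Total bitrate: 3.624 Mbps.
Per item: 3.624 Mbps × 3000 s = 10,872 Mb = 1,359 MB.
Capacity: 1 TiB = 8,796,093 Mb; 809.06 items → 809 complete.

809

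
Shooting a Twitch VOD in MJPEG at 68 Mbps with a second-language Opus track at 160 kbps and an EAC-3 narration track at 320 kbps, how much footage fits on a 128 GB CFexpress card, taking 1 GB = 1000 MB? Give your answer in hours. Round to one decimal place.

4.2 hours

Audio total: 160 + 320 = 480 kbps = 0.480 Mbps.
Total bitrate: 68 + 0.480 = 68.480 Mbps.
Capacity: 128 GB = 1,024,000 Mb.
Recording time: 1,024,000 / 68.480 = 14,953 s ≈ 4.15 hours.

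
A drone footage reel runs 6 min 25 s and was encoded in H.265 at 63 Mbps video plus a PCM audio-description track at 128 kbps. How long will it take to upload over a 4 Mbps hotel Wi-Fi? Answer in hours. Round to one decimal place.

6 min 25 s = 385 s
Audio: 128 kbps = 0.128 Mbps.
Total bitrate: 63.128 Mbps.
File: 63.128 Mbps × 385 s = 24304.3 Mb.
At 4 Mbps: 24304.3 / 4 = 6076.1 s ≈ 1.69 hours.

1.7 hours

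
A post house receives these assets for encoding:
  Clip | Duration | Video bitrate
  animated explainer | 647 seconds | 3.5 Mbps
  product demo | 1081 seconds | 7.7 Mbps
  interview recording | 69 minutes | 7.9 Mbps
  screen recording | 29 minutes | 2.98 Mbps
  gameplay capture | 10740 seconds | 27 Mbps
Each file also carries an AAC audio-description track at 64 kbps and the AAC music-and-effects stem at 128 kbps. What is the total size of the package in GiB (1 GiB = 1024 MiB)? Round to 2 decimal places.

39.81 GiB

Audio total: 64 + 128 = 192 kbps = 0.192 Mbps.
animated explainer: 3.692 Mbps × 647 s = 2388.7 Mb
product demo: 7.892 Mbps × 1081 s = 8531.3 Mb
interview recording: 8.092 Mbps × 4140 s = 33500.9 Mb
screen recording: 3.172 Mbps × 1740 s = 5519.3 Mb
gameplay capture: 27.192 Mbps × 10740 s = 292042.1 Mb
Total: 341982.2 Mb = 42747.8 MB.
= 39.81 GiB.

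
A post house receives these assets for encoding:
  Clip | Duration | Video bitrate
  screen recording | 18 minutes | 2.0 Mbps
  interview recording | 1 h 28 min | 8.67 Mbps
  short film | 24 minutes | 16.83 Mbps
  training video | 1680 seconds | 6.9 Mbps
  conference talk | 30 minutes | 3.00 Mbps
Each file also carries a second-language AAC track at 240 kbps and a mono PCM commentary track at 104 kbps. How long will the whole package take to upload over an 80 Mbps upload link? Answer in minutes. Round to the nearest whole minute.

Audio total: 240 + 104 = 344 kbps = 0.344 Mbps.
screen recording: 2.344 Mbps × 1080 s = 2531.5 Mb
interview recording: 9.014 Mbps × 5280 s = 47593.9 Mb
short film: 17.174 Mbps × 1440 s = 24730.6 Mb
training video: 7.244 Mbps × 1680 s = 12169.9 Mb
conference talk: 3.344 Mbps × 1800 s = 6019.2 Mb
Total: 93045.1 Mb = 11630.6 MB.
At 80 Mbps: 93045.1 / 80 = 1163 s ≈ 19.4 minutes.

19 minutes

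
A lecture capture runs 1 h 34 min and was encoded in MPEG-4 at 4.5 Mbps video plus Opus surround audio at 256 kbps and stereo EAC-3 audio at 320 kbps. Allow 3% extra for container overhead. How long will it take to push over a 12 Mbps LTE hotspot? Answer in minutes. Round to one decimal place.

1 h 34 min = 94 min = 5640 s
Audio total: 256 + 320 = 576 kbps = 0.576 Mbps.
Total bitrate: 5.076 Mbps.
File: 5.076 Mbps × 5640 s = 28628.6 Mb.
With 3% container overhead: ×1.03. → 29487.5 Mb.
At 12 Mbps: 29487.5 / 12 = 2457.3 s ≈ 41 minutes.

41.0 minutes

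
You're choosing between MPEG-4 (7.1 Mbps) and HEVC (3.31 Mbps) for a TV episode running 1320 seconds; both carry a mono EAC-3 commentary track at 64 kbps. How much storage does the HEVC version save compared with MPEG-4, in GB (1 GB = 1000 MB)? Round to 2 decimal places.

Audio: 64 kbps = 0.064 Mbps.
MPEG-4: 7.164 Mbps × 1320 s = 9456.5 Mb = 1.182 GB.
HEVC: 3.374 Mbps × 1320 s = 4453.7 Mb = 0.557 GB.
Saving: 1.182 − 0.557 = 0.625 GB.

0.63 GB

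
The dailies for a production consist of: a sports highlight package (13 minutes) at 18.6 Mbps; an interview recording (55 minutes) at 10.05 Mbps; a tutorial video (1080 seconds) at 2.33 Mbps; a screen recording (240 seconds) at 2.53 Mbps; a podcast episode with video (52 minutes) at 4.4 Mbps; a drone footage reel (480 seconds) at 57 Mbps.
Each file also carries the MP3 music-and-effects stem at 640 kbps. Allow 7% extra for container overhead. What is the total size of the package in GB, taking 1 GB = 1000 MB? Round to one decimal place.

Audio: 640 kbps = 0.640 Mbps.
sports highlight package: 19.240 Mbps × 780 s × 1.07 = 16057.7 Mb
interview recording: 10.690 Mbps × 3300 s × 1.07 = 37746.4 Mb
tutorial video: 2.970 Mbps × 1080 s × 1.07 = 3432.1 Mb
screen recording: 3.170 Mbps × 240 s × 1.07 = 814.1 Mb
podcast episode with video: 5.040 Mbps × 3120 s × 1.07 = 16825.5 Mb
drone footage reel: 57.640 Mbps × 480 s × 1.07 = 29603.9 Mb
Total: 104479.7 Mb = 13060.0 MB.
= 13.06 GB.

13.1 GB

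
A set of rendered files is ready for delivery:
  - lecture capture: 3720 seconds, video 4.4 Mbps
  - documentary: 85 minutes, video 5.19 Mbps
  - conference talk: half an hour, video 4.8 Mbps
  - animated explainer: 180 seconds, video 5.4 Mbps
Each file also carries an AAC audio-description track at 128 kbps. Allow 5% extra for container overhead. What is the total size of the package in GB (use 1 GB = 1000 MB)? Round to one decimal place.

7.1 GB

Audio: 128 kbps = 0.128 Mbps.
lecture capture: 4.528 Mbps × 3720 s × 1.05 = 17686.4 Mb
documentary: 5.318 Mbps × 5100 s × 1.05 = 28477.9 Mb
conference talk: 4.928 Mbps × 1800 s × 1.05 = 9313.9 Mb
animated explainer: 5.528 Mbps × 180 s × 1.05 = 1044.8 Mb
Total: 56523.0 Mb = 7065.4 MB.
= 7.065 GB.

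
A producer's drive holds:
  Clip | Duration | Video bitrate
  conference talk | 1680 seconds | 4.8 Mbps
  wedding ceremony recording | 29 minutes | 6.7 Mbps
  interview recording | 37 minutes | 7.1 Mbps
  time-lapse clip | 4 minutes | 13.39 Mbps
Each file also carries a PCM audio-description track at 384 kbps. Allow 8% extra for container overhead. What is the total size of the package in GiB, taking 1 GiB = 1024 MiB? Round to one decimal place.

Audio: 384 kbps = 0.384 Mbps.
conference talk: 5.184 Mbps × 1680 s × 1.08 = 9405.8 Mb
wedding ceremony recording: 7.084 Mbps × 1740 s × 1.08 = 13312.3 Mb
interview recording: 7.484 Mbps × 2220 s × 1.08 = 17943.6 Mb
time-lapse clip: 13.774 Mbps × 240 s × 1.08 = 3570.2 Mb
Total: 44232.0 Mb = 5529.0 MB.
= 5.149 GiB.

5.1 GiB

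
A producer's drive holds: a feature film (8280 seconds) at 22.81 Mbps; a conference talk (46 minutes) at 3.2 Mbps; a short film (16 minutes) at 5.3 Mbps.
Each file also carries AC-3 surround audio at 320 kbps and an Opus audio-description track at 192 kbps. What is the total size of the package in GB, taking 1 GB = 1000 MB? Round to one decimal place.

26.1 GB

Audio total: 320 + 192 = 512 kbps = 0.512 Mbps.
feature film: 23.322 Mbps × 8280 s = 193106.2 Mb
conference talk: 3.712 Mbps × 2760 s = 10245.1 Mb
short film: 5.812 Mbps × 960 s = 5579.5 Mb
Total: 208930.8 Mb = 26116.3 MB.
= 26.12 GB.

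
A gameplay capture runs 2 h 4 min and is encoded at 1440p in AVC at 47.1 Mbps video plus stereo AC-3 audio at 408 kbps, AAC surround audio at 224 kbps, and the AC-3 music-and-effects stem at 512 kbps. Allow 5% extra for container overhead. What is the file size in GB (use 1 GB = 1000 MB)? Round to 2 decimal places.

2 h 4 min = 124 min = 7440 s
Audio total: 408 + 224 + 512 = 1144 kbps = 1.144 Mbps.
Total bitrate: 47.1 + 1.144 = 48.244 Mbps.
Stream data: 48.244 Mbps × 7440 s = 358935.4 Mb.
With 5% container overhead: ×1.05.
376,882 Mb ÷ 8 = 47,110 MB → 47.11 GB.

47.11 GB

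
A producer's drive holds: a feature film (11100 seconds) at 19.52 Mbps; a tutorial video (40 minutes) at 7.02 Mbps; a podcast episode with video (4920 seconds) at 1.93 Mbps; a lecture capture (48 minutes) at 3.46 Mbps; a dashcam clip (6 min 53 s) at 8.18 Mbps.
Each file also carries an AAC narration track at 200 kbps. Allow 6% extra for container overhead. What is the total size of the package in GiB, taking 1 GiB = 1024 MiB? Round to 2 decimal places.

32.17 GiB

Audio: 200 kbps = 0.200 Mbps.
feature film: 19.720 Mbps × 11100 s × 1.06 = 232025.5 Mb
tutorial video: 7.220 Mbps × 2400 s × 1.06 = 18367.7 Mb
podcast episode with video: 2.130 Mbps × 4920 s × 1.06 = 11108.4 Mb
lecture capture: 3.660 Mbps × 2880 s × 1.06 = 11173.2 Mb
dashcam clip: 8.380 Mbps × 413 s × 1.06 = 3668.6 Mb
Total: 276343.4 Mb = 34542.9 MB.
= 32.17 GiB.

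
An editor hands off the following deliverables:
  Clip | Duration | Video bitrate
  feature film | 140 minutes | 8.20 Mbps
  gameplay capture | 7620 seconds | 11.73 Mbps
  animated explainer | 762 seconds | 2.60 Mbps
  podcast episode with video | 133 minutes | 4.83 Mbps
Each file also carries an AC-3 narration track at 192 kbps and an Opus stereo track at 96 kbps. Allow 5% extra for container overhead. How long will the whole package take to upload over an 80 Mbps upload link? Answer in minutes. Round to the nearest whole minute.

45 minutes

Audio total: 192 + 96 = 288 kbps = 0.288 Mbps.
feature film: 8.488 Mbps × 8400 s × 1.05 = 74864.2 Mb
gameplay capture: 12.018 Mbps × 7620 s × 1.05 = 96156.0 Mb
animated explainer: 2.888 Mbps × 762 s × 1.05 = 2310.7 Mb
podcast episode with video: 5.118 Mbps × 7980 s × 1.05 = 42883.7 Mb
Total: 216214.6 Mb = 27026.8 MB.
At 80 Mbps: 216214.6 / 80 = 2703 s ≈ 45 minutes.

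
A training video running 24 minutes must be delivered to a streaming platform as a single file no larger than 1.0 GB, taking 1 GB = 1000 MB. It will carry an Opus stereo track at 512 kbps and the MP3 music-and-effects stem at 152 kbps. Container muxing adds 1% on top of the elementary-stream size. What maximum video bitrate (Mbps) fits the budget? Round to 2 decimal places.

Budget: 1.0 GB = 8000.0 Mb.
Stream payload after overhead: 8000.0 / 1.01 = 7920.8 Mb.
24 min = 1440 s
Total bitrate budget: 7920.8 Mb / 1440 s = 5.501 Mbps.
Audio total: 512 + 152 = 664 kbps = 0.664 Mbps.
Video: 5.501 − 0.664 = 4.837 Mbps.

4.84 Mbps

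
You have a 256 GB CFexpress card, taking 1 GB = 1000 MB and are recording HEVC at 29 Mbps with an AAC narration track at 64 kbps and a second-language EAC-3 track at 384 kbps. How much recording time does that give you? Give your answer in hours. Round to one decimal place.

19.3 hours

Audio total: 64 + 384 = 448 kbps = 0.448 Mbps.
Total bitrate: 29 + 0.448 = 29.448 Mbps.
Capacity: 256 GB = 2,048,000 Mb.
Recording time: 2,048,000 / 29.448 = 69,546 s ≈ 19.3 hours.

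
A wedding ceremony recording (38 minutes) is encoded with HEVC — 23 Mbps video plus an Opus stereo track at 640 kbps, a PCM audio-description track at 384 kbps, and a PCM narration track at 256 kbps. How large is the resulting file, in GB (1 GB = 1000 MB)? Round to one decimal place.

6.9 GB

38 min = 2280 s
Audio total: 640 + 384 + 256 = 1280 kbps = 1.280 Mbps.
Total bitrate: 23 + 1.280 = 24.280 Mbps.
Stream data: 24.280 Mbps × 2280 s = 55358.4 Mb.
55,358 Mb ÷ 8 = 6,920 MB → 6.920 GB.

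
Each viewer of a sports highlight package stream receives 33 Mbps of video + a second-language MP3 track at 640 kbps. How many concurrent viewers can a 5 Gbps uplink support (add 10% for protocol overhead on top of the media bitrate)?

Audio: 640 kbps = 0.640 Mbps.
Per-viewer media rate: 33.640 Mbps.
On the wire with 10% overhead: 37.004 Mbps.
5 Gbps = 5,000 Mbps; 5,000 / 37.004 = 135.12 → 135 viewers.

135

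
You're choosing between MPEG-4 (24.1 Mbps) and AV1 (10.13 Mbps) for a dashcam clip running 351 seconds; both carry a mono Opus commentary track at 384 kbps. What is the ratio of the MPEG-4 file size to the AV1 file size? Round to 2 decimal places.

2.33

Audio: 384 kbps = 0.384 Mbps.
MPEG-4: 24.484 Mbps × 351 s = 8593.9 Mb = 1.000 GiB.
AV1: 10.514 Mbps × 351 s = 3690.4 Mb = 0.430 GiB.
Ratio: 1.000 / 0.430 = 2.329.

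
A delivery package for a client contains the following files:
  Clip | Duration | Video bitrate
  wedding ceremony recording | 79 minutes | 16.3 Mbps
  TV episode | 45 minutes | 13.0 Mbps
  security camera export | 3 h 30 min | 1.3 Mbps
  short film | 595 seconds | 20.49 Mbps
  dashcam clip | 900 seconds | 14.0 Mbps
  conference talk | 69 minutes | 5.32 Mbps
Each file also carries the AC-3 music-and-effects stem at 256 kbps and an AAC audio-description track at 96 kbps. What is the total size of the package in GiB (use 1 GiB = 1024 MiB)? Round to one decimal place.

21.5 GiB

Audio total: 256 + 96 = 352 kbps = 0.352 Mbps.
wedding ceremony recording: 16.652 Mbps × 4740 s = 78930.5 Mb
TV episode: 13.352 Mbps × 2700 s = 36050.4 Mb
security camera export: 1.652 Mbps × 12600 s = 20815.2 Mb
short film: 20.842 Mbps × 595 s = 12401.0 Mb
dashcam clip: 14.352 Mbps × 900 s = 12916.8 Mb
conference talk: 5.672 Mbps × 4140 s = 23482.1 Mb
Total: 184596.0 Mb = 23074.5 MB.
= 21.49 GiB.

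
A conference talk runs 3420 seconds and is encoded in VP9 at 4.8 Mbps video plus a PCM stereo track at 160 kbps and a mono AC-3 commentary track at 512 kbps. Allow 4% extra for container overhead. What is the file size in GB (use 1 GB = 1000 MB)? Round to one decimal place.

2.4 GB

Audio total: 160 + 512 = 672 kbps = 0.672 Mbps.
Total bitrate: 4.8 + 0.672 = 5.472 Mbps.
Stream data: 5.472 Mbps × 3420 s = 18714.2 Mb.
With 4% container overhead: ×1.04.
19,463 Mb ÷ 8 = 2,433 MB → 2.433 GB.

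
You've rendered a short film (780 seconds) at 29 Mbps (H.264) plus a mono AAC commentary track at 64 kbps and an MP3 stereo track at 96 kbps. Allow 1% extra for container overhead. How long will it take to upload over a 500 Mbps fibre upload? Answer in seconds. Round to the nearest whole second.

Audio total: 64 + 96 = 160 kbps = 0.160 Mbps.
Total bitrate: 29.160 Mbps.
File: 29.160 Mbps × 780 s = 22744.8 Mb.
With 1% container overhead: ×1.01. → 22972.2 Mb.
At 500 Mbps: 22972.2 / 500 = 45.9 s ≈ 45.9 seconds.

46 seconds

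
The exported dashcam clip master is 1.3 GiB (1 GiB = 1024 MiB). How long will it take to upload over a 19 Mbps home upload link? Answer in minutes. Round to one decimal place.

9.8 minutes

File: 1.3 GiB = 11166.9 Mb.
At 19 Mbps: 11166.9 / 19 = 587.7 s ≈ 9.8 minutes.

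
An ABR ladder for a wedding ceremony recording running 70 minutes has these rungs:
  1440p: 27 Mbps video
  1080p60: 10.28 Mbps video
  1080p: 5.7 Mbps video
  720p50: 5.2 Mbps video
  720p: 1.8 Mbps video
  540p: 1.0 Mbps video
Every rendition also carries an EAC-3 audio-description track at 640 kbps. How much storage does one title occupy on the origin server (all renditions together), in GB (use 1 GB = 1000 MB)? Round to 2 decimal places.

28.78 GB

70 min = 4200 s
Audio: 640 kbps = 0.640 Mbps.
Sum of rendition bitrates: (27+0.640) + (10.28+0.640) + (5.7+0.640) + (5.2+0.640) + (1.8+0.640) + (1.0+0.640) = 54.820 Mbps.
× 4200 s = 230,244 Mb = 28,780 MB = 28.78 GB.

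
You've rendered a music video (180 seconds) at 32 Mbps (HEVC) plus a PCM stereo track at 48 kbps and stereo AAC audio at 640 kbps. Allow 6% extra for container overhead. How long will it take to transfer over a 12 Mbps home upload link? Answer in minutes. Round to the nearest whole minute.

9 minutes

Audio total: 48 + 640 = 688 kbps = 0.688 Mbps.
Total bitrate: 32.688 Mbps.
File: 32.688 Mbps × 180 s = 5883.8 Mb.
With 6% container overhead: ×1.06. → 6236.9 Mb.
At 12 Mbps: 6236.9 / 12 = 519.7 s ≈ 8.66 minutes.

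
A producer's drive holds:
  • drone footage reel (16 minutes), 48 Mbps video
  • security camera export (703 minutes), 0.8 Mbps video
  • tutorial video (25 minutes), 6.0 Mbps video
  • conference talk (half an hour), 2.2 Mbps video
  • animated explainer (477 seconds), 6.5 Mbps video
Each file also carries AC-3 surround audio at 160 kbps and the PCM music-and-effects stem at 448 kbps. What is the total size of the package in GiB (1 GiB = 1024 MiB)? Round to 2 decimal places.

14.48 GiB

Audio total: 160 + 448 = 608 kbps = 0.608 Mbps.
drone footage reel: 48.608 Mbps × 960 s = 46663.7 Mb
security camera export: 1.408 Mbps × 42180 s = 59389.4 Mb
tutorial video: 6.608 Mbps × 1500 s = 9912.0 Mb
conference talk: 2.808 Mbps × 1800 s = 5054.4 Mb
animated explainer: 7.108 Mbps × 477 s = 3390.5 Mb
Total: 124410.0 Mb = 15551.3 MB.
= 14.48 GiB.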